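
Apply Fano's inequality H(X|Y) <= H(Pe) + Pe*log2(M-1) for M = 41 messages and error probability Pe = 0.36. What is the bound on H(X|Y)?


H(Pe) = -Pe*log2(Pe) - (1-Pe)*log2(1-Pe) = -0.36*log2(0.36) - 0.64*log2(0.64) = 0.530615 + 0.412068 = 0.9427. Pe*log2(M-1) = 0.36*log2(40) = 1.915894. Bound = H(Pe) + Pe*log2(M-1) = 0.530615 + 0.412068 + 1.915894 = 2.8586

2.8586 bits


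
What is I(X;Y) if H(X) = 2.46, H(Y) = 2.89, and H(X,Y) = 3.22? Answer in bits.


I(X;Y) = H(X) + H(Y) - H(X,Y) = 2.46 + 2.89 - 3.22 = 2.13

2.13 bits


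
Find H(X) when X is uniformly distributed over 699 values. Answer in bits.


H = log2(n) = log2(699) = 9.4491

9.4491 bits


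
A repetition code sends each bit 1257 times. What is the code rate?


Rate = k/n = 1/1257

1/1257


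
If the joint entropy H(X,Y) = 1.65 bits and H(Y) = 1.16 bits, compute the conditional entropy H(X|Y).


H(X|Y) = H(X,Y) - H(Y) = 1.65 - 1.16 = 0.49

0.49 bits


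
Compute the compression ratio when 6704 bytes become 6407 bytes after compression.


Ratio = original / compressed = 6704 / 6407 = 1.0464

1.0464


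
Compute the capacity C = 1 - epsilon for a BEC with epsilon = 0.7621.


C = 1 - epsilon = 1 - 0.7621 = 0.2379

0.2379 bits


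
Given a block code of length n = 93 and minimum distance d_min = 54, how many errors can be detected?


Detection capability = d_min - 1 = 54 - 1 = 53

53 errors


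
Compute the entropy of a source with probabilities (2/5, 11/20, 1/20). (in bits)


H = -sum(p_i * log2(p_i)). Terms: -(2/5)*log2(2/5) = 0.528771; -(11/20)*log2(11/20) = 0.474373; -(1/20)*log2(1/20) = 0.216096. H = 0.528771 + 0.474373 + 0.216096 = 1.2192

1.2192 bits


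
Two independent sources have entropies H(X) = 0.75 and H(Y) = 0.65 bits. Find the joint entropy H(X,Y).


For independent variables, H(X,Y) = H(X) + H(Y) = 0.75 + 0.65 = 1.4

1.4 bits


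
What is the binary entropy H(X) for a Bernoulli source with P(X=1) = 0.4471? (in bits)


H = -p*log2(p) - (1-p)*log2(1-p). -0.4471*log2(0.4471) = 0.519231; -0.5529*log2(0.5529) = 0.472679. H = 0.519231 + 0.472679 = 0.9919

0.9919 bits


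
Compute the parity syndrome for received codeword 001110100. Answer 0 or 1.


Syndrome = XOR of all bits = 0 XOR 0 XOR 1 XOR 1 XOR 1 XOR 0 XOR 1 XOR 0 XOR 0 = 0

0


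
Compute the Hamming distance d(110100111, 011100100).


Count differing positions: ^ . ^ . . . . ^ ^ = 4 differences

4


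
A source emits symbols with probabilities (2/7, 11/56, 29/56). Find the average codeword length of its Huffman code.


Huffman construction (repeatedly merge the two least-probable nodes; each merge adds 1 bit to every symbol beneath it): 11/56 + 2/7 = 27/56; 27/56 + 29/56 = 1. Resulting codeword lengths (in the order the probabilities were given): (2, 2, 1). L_avg = sum(p_i * l_i) = 2/7*2 + 11/56*2 + 29/56*1 = 83/56 = 1.4821

1.4821 bits


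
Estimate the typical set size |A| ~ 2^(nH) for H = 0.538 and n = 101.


log2|A_typical| = nH = 101 * 0.538 = 54.338, so |A_typical| ~ 2^54.338 = 2.277e+16

2.277e+16


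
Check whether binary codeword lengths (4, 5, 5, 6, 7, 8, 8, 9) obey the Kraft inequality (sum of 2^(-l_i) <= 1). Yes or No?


Kraft sum = sum(2^(-l_i)) = 0.1582, need <= 1. Result: satisfied (a binary prefix-free code with these lengths exists)

Yes


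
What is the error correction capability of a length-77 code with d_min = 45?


Correction capability = floor((d-1)/2) = floor((45-1)/2) = 22

22 errors


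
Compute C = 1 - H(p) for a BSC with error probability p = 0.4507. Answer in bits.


H(p) = -p*log2(p) - (1-p)*log2(1-p) = -0.4507*log2(0.4507) - 0.5493*log2(0.5493) = 0.518197 + 0.474779 = 0.993. C = 1 - H(p) = 1 - 0.993 = 0.007

0.007 bits


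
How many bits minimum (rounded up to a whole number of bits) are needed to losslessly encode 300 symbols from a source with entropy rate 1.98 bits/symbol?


Minimum bits >= n * H = 300 * 1.98 = 594.0, rounded up to a whole number of bits = 594

594 bits


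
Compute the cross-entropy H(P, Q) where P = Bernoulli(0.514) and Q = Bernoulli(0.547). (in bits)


H(P,Q) = -p*log2(q) - (1-p)*log2(1-q). -0.514*log2(0.547) = 0.447379; -0.486*log2(0.453) = 0.555215. H(P,Q) = 0.447379 + 0.555215 = 1.0026

1.0026 bits


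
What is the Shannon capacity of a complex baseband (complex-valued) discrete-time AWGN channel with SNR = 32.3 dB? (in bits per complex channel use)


SNR_linear = 10^(32.3/10) = 1698.2437; C = log2(1 + SNR_linear) = log2(1 + 1698.2437) = 10.7307

10.7307 bits/channel use


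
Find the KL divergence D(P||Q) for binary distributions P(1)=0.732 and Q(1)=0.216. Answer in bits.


KL = p*log2(p/q) + (1-p)*log2((1-p)/(1-q)) = 0.732*log2(0.732/0.216) + 0.268*log2(0.268/0.784) = 0.8739

0.8739 bits


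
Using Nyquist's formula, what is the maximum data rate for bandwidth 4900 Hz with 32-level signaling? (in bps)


Rate = 2 * B * log2(M) = 2 * 4900 * 5.0 = 49000.0

49000.0 bps


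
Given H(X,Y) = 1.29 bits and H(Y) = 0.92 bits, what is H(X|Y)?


H(X|Y) = H(X,Y) - H(Y) = 1.29 - 0.92 = 0.37

0.37 bits


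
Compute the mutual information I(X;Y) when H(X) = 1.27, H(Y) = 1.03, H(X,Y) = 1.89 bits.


I(X;Y) = H(X) + H(Y) - H(X,Y) = 1.27 + 1.03 - 1.89 = 0.41

0.41 bits


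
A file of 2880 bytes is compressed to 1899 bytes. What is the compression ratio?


Ratio = original / compressed = 2880 / 1899 = 1.5166

1.5166


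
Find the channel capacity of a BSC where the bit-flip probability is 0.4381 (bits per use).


H(p) = -p*log2(p) - (1-p)*log2(1-p) = -0.4381*log2(0.4381) - 0.5619*log2(0.5619) = 0.521632 + 0.467284 = 0.9889. C = 1 - H(p) = 1 - 0.9889 = 0.0111

0.0111 bits


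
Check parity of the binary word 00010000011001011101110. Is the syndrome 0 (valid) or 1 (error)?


Syndrome = XOR of all bits = 0 XOR 0 XOR 0 XOR 1 XOR 0 XOR 0 XOR 0 XOR 0 XOR 0 XOR 1 XOR 1 XOR 0 XOR 0 XOR 1 XOR 0 XOR 1 XOR 1 XOR 1 XOR 0 XOR 1 XOR 1 XOR 1 XOR 0 = 0

0


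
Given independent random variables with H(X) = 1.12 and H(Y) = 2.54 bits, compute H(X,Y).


For independent variables, H(X,Y) = H(X) + H(Y) = 1.12 + 2.54 = 3.66

3.66 bits


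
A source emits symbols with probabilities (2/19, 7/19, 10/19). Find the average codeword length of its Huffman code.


Huffman construction (repeatedly merge the two least-probable nodes; each merge adds 1 bit to every symbol beneath it): 2/19 + 7/19 = 9/19; 9/19 + 10/19 = 1. Resulting codeword lengths (in the order the probabilities were given): (2, 2, 1). L_avg = sum(p_i * l_i) = 2/19*2 + 7/19*2 + 10/19*1 = 28/19 = 1.4737

1.4737 bits


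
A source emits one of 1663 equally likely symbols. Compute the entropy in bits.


H = log2(n) = log2(1663) = 10.6996

10.6996 bits


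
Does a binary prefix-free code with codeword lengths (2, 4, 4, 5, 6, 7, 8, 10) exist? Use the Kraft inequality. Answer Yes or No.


Kraft sum = sum(2^(-l_i)) = 0.4346, need <= 1. Result: satisfied (a binary prefix-free code with these lengths exists)

Yes


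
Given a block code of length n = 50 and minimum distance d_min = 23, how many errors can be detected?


Detection capability = d_min - 1 = 23 - 1 = 22

22 errors


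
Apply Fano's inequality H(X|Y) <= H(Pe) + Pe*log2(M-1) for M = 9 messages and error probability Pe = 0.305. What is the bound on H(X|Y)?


H(Pe) = -Pe*log2(Pe) - (1-Pe)*log2(1-Pe) = -0.305*log2(0.305) - 0.695*log2(0.695) = 0.522501 + 0.364816 = 0.8873. Pe*log2(M-1) = 0.305*log2(8) = 0.915000. Bound = H(Pe) + Pe*log2(M-1) = 0.522501 + 0.364816 + 0.915000 = 1.8023

1.8023 bits


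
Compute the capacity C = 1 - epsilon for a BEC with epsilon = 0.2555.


C = 1 - epsilon = 1 - 0.2555 = 0.7445

0.7445 bits


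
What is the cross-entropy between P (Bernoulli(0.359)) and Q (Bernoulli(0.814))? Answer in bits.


H(P,Q) = -p*log2(q) - (1-p)*log2(1-q). -0.359*log2(0.814) = 0.106587; -0.641*log2(0.186) = 1.555467. H(P,Q) = 0.106587 + 1.555467 = 1.6621

1.6621 bits


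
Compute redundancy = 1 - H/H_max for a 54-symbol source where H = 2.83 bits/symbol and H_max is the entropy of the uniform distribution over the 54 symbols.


H_max = log2(K) = log2(54) = 5.7549 bits/symbol. Redundancy = 1 - H/H_max = 1 - 2.83/5.7549 = 1 - 0.4918 = 0.5082

0.5082


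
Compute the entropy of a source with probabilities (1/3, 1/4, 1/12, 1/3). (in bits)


H = -sum(p_i * log2(p_i)). Terms: -(1/3)*log2(1/3) = 0.528321; -(1/4)*log2(1/4) = 0.500000; -(1/12)*log2(1/12) = 0.298747; -(1/3)*log2(1/3) = 0.528321. H = 0.528321 + 0.500000 + 0.298747 + 0.528321 = 1.8554

1.8554 bits


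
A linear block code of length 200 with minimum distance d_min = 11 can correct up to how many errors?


Correction capability = floor((d-1)/2) = floor((11-1)/2) = 5

5 errors


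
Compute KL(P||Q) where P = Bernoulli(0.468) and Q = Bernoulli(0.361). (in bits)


KL = p*log2(p/q) + (1-p)*log2((1-p)/(1-q)) = 0.468*log2(0.468/0.361) + 0.532*log2(0.532/0.639) = 0.0346

0.0346 bits


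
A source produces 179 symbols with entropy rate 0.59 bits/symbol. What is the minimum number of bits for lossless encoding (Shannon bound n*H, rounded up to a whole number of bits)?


Minimum bits >= n * H = 179 * 0.59 = 105.61, rounded up to a whole number of bits = 106

106 bits


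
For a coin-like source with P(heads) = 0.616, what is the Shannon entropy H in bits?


H = -p*log2(p) - (1-p)*log2(1-p). -0.616*log2(0.616) = 0.430583; -0.384*log2(0.384) = 0.530236. H = 0.430583 + 0.530236 = 0.9608

0.9608 bits


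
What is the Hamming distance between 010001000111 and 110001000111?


Count differing positions: ^ . . . . . . . . . . . = 1 differences

1


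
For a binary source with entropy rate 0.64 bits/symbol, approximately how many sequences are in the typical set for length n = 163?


log2|A_typical| = nH = 163 * 0.64 = 104.32, so |A_typical| ~ 2^104.32 = 2.532e+31

2.532e+31


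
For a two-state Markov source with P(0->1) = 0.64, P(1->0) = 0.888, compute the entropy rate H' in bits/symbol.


Stationary distribution: pi_0 = p10/(p01+p10) = 0.5812, pi_1 = 0.4188. Entropy rate H' = pi_0*H(p01) + pi_1*H(p10) = 0.5812*0.9427 + 0.4188*0.5059 = 0.7597

0.7597 bits/symbol


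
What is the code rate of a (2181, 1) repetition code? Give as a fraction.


Rate = k/n = 1/2181

1/2181


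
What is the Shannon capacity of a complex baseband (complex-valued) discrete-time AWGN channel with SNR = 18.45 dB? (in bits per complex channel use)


SNR_linear = 10^(18.45/10) = 69.9842; C = log2(1 + SNR_linear) = log2(1 + 69.9842) = 6.1494

6.1494 bits/channel use


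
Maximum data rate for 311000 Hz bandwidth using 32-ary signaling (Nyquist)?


Rate = 2 * B * log2(M) = 2 * 311000 * 5.0 = 3110000.0

3110000.0 bps


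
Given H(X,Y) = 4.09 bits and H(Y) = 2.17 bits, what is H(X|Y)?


H(X|Y) = H(X,Y) - H(Y) = 4.09 - 2.17 = 1.92

1.92 bits


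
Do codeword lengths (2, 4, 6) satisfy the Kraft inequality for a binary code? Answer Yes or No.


Kraft sum = sum(2^(-l_i)) = 0.3281, need <= 1. Result: satisfied (a binary prefix-free code with these lengths exists)

Yes


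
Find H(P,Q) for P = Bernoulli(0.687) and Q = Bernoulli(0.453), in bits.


H(P,Q) = -p*log2(q) - (1-p)*log2(1-q). -0.687*log2(0.453) = 0.784841; -0.313*log2(0.547) = 0.272431. H(P,Q) = 0.784841 + 0.272431 = 1.0573

1.0573 bits


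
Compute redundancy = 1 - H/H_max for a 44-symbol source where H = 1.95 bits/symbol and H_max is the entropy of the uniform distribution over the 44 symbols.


H_max = log2(K) = log2(44) = 5.4594 bits/symbol. Redundancy = 1 - H/H_max = 1 - 1.95/5.4594 = 1 - 0.3572 = 0.6428

0.6428


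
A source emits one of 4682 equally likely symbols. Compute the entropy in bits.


H = log2(n) = log2(4682) = 12.1929

12.1929 bits


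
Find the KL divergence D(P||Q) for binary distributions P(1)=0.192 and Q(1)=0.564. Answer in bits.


KL = p*log2(p/q) + (1-p)*log2((1-p)/(1-q)) = 0.192*log2(0.192/0.564) + 0.808*log2(0.808/0.436) = 0.4207

0.4207 bits


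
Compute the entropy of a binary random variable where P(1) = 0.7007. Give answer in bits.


H = -p*log2(p) - (1-p)*log2(1-p). -0.7007*log2(0.7007) = 0.359551; -0.2993*log2(0.2993) = 0.520883. H = 0.359551 + 0.520883 = 0.8804

0.8804 bits


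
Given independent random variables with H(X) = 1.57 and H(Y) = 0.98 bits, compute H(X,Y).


For independent variables, H(X,Y) = H(X) + H(Y) = 1.57 + 0.98 = 2.55

2.55 bits


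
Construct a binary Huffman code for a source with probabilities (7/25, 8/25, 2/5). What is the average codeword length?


Huffman construction (repeatedly merge the two least-probable nodes; each merge adds 1 bit to every symbol beneath it): 7/25 + 8/25 = 3/5; 2/5 + 3/5 = 1. Resulting codeword lengths (in the order the probabilities were given): (2, 2, 1). L_avg = sum(p_i * l_i) = 7/25*2 + 8/25*2 + 2/5*1 = 8/5 = 1.6

1.6 bits


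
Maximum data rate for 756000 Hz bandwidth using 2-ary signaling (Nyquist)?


Rate = 2 * B * log2(M) = 2 * 756000 * 1.0 = 1512000.0

1512000.0 bps


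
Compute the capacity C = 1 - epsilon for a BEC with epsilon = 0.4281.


C = 1 - epsilon = 1 - 0.4281 = 0.5719

0.5719 bits


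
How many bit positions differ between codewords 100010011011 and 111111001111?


Count differing positions: . ^ ^ ^ . ^ . ^ . ^ . . = 6 differences

6


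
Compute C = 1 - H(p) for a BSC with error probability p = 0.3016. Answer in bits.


H(p) = -p*log2(p) - (1-p)*log2(1-p) = -0.3016*log2(0.3016) - 0.6984*log2(0.6984) = 0.521554 + 0.361684 = 0.8832. C = 1 - H(p) = 1 - 0.8832 = 0.1168

0.1168 bits


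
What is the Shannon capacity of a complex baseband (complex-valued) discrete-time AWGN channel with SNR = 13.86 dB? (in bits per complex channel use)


SNR_linear = 10^(13.86/10) = 24.322; C = log2(1 + SNR_linear) = log2(1 + 24.322) = 4.6623

4.6623 bits/channel use


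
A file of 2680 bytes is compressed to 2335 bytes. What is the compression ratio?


Ratio = original / compressed = 2680 / 2335 = 1.1478

1.1478


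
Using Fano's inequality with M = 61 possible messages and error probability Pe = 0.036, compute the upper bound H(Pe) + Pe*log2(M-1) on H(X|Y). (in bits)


H(Pe) = -Pe*log2(Pe) - (1-Pe)*log2(1-Pe) = -0.036*log2(0.036) - 0.964*log2(0.964) = 0.172651 + 0.050991 = 0.2236. Pe*log2(M-1) = 0.036*log2(60) = 0.212648. Bound = H(Pe) + Pe*log2(M-1) = 0.172651 + 0.050991 + 0.212648 = 0.4363

0.4363 bits


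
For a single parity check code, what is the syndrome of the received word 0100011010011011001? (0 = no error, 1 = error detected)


Syndrome = XOR of all bits = 0 XOR 1 XOR 0 XOR 0 XOR 0 XOR 1 XOR 1 XOR 0 XOR 1 XOR 0 XOR 0 XOR 1 XOR 1 XOR 0 XOR 1 XOR 1 XOR 0 XOR 0 XOR 1 = 1

1


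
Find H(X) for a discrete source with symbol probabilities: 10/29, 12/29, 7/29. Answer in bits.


H = -sum(p_i * log2(p_i)). Terms: -(10/29)*log2(10/29) = 0.529673; -(12/29)*log2(12/29) = 0.526766; -(7/29)*log2(7/29) = 0.494979. H = 0.529673 + 0.526766 + 0.494979 = 1.5514

1.5514 bits


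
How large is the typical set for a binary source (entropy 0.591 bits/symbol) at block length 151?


log2|A_typical| = nH = 151 * 0.591 = 89.241, so |A_typical| ~ 2^89.241 = 7.315e+26

7.315e+26


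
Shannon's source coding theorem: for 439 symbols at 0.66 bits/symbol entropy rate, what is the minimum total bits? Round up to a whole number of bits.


Minimum bits >= n * H = 439 * 0.66 = 289.74, rounded up to a whole number of bits = 290

290 bits


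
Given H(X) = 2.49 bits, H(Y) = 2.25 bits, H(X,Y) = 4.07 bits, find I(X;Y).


I(X;Y) = H(X) + H(Y) - H(X,Y) = 2.49 + 2.25 - 4.07 = 0.67

0.67 bits


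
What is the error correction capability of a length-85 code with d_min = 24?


Correction capability = floor((d-1)/2) = floor((24-1)/2) = 11

11 errors


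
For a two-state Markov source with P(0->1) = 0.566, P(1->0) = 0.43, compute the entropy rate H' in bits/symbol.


Stationary distribution: pi_0 = p10/(p01+p10) = 0.4317, pi_1 = 0.5683. Entropy rate H' = pi_0*H(p01) + pi_1*H(p10) = 0.4317*0.9874 + 0.5683*0.9858 = 0.9865

0.9865 bits/symbol


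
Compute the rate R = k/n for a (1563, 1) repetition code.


Rate = k/n = 1/1563

1/1563


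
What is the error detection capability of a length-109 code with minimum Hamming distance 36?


Detection capability = d_min - 1 = 36 - 1 = 35

35 errors


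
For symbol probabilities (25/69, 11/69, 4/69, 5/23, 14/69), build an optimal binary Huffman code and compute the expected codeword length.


Huffman construction (repeatedly merge the two least-probable nodes; each merge adds 1 bit to every symbol beneath it): 4/69 + 11/69 = 5/23; 14/69 + 5/23 = 29/69; 5/23 + 25/69 = 40/69; 29/69 + 40/69 = 1. Resulting codeword lengths (in the order the probabilities were given): (2, 3, 3, 2, 2). L_avg = sum(p_i * l_i) = 25/69*2 + 11/69*3 + 4/69*3 + 5/23*2 + 14/69*2 = 51/23 = 2.2174

2.2174 bits


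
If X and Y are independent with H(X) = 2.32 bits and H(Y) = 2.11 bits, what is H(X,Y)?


For independent variables, H(X,Y) = H(X) + H(Y) = 2.32 + 2.11 = 4.43

4.43 bits


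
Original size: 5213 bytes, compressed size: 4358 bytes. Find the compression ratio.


Ratio = original / compressed = 5213 / 4358 = 1.1962

1.1962


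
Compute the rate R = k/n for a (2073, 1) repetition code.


Rate = k/n = 1/2073

1/2073


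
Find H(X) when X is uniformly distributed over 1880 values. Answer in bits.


H = log2(n) = log2(1880) = 10.8765

10.8765 bits


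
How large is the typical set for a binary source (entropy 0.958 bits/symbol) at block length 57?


log2|A_typical| = nH = 57 * 0.958 = 54.606, so |A_typical| ~ 2^54.606 = 2.742e+16

2.742e+16


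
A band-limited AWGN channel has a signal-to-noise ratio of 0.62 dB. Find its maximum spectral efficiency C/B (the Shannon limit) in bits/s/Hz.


SNR_linear = 10^(0.62/10) = 1.1535; C/B = log2(1 + SNR_linear) = log2(1 + 1.1535) = 1.1067

1.1067 bits/s/Hz


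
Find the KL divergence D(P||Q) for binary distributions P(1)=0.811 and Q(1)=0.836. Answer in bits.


KL = p*log2(p/q) + (1-p)*log2((1-p)/(1-q)) = 0.811*log2(0.811/0.836) + 0.189*log2(0.189/0.164) = 0.0032

0.0032 bits


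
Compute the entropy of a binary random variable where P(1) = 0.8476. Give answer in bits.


H = -p*log2(p) - (1-p)*log2(1-p). -0.8476*log2(0.8476) = 0.202190; -0.1524*log2(0.1524) = 0.413624. H = 0.202190 + 0.413624 = 0.6158

0.6158 bits


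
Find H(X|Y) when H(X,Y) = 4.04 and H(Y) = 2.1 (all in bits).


H(X|Y) = H(X,Y) - H(Y) = 4.04 - 2.1 = 1.94

1.94 bits


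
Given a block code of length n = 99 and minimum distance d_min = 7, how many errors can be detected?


Detection capability = d_min - 1 = 7 - 1 = 6

6 errors


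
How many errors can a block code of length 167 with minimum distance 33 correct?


Correction capability = floor((d-1)/2) = floor((33-1)/2) = 16

16 errors


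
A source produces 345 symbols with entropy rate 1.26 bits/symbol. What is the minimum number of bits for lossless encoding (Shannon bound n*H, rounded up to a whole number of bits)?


Minimum bits >= n * H = 345 * 1.26 = 434.7, rounded up to a whole number of bits = 435

435 bits


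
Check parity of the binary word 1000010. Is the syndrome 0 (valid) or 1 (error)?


Syndrome = XOR of all bits = 1 XOR 0 XOR 0 XOR 0 XOR 0 XOR 1 XOR 0 = 0

0


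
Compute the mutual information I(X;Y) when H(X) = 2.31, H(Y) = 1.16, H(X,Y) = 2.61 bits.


I(X;Y) = H(X) + H(Y) - H(X,Y) = 2.31 + 1.16 - 2.61 = 0.86

0.86 bits


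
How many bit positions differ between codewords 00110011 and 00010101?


Count differing positions: . . ^ . . ^ ^ . = 3 differences

3


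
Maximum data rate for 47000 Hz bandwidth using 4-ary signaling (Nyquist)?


Rate = 2 * B * log2(M) = 2 * 47000 * 2.0 = 188000.0

188000.0 bps


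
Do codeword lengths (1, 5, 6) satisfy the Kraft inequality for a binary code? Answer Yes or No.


Kraft sum = sum(2^(-l_i)) = 0.5469, need <= 1. Result: satisfied (a binary prefix-free code with these lengths exists)

Yes


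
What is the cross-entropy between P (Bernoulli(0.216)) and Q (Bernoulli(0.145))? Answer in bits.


H(P,Q) = -p*log2(q) - (1-p)*log2(1-q). -0.216*log2(0.145) = 0.601749; -0.784*log2(0.855) = 0.177187. H(P,Q) = 0.601749 + 0.177187 = 0.7789

0.7789 bits


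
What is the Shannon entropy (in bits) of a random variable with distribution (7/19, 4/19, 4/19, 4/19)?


H = -sum(p_i * log2(p_i)). Terms: -(7/19)*log2(7/19) = 0.530737; -(4/19)*log2(4/19) = 0.473248; -(4/19)*log2(4/19) = 0.473248; -(4/19)*log2(4/19) = 0.473248. H = 0.530737 + 0.473248 + 0.473248 + 0.473248 = 1.9505

1.9505 bits


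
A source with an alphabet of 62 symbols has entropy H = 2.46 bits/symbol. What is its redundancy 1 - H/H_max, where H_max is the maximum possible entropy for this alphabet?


H_max = log2(K) = log2(62) = 5.9542 bits/symbol. Redundancy = 1 - H/H_max = 1 - 2.46/5.9542 = 1 - 0.4132 = 0.5868

0.5868


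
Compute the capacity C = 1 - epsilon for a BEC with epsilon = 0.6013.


C = 1 - epsilon = 1 - 0.6013 = 0.3987

0.3987 bits


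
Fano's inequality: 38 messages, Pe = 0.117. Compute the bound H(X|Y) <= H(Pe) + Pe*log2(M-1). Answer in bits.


H(Pe) = -Pe*log2(Pe) - (1-Pe)*log2(1-Pe) = -0.117*log2(0.117) - 0.883*log2(0.883) = 0.362164 + 0.158511 = 0.5207. Pe*log2(M-1) = 0.117*log2(37) = 0.609506. Bound = H(Pe) + Pe*log2(M-1) = 0.362164 + 0.158511 + 0.609506 = 1.1302

1.1302 bits


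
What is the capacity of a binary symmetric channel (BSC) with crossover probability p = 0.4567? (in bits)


H(p) = -p*log2(p) - (1-p)*log2(1-p) = -0.4567*log2(0.4567) - 0.5433*log2(0.5433) = 0.516382 + 0.478201 = 0.9946. C = 1 - H(p) = 1 - 0.9946 = 0.0054

0.0054 bits


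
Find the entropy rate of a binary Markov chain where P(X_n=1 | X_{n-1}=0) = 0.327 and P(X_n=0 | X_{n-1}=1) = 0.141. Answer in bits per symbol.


Stationary distribution: pi_0 = p10/(p01+p10) = 0.3013, pi_1 = 0.6987. Entropy rate H' = pi_0*H(p01) + pi_1*H(p10) = 0.3013*0.9118 + 0.6987*0.5869 = 0.6848

0.6848 bits/symbol


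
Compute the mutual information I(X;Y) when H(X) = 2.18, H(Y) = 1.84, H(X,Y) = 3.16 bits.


I(X;Y) = H(X) + H(Y) - H(X,Y) = 2.18 + 1.84 - 3.16 = 0.86

0.86 bits


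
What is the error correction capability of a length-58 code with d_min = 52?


Correction capability = floor((d-1)/2) = floor((52-1)/2) = 25

25 errors


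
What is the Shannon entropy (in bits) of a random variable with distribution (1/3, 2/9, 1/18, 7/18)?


H = -sum(p_i * log2(p_i)). Terms: -(1/3)*log2(1/3) = 0.528321; -(2/9)*log2(2/9) = 0.482206; -(1/18)*log2(1/18) = 0.231663; -(7/18)*log2(7/18) = 0.529888. H = 0.528321 + 0.482206 + 0.231663 + 0.529888 = 1.7721

1.7721 bits


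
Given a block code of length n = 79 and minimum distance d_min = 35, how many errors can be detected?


Detection capability = d_min - 1 = 35 - 1 = 34

34 errors


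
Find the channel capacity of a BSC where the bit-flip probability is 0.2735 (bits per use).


H(p) = -p*log2(p) - (1-p)*log2(1-p) = -0.2735*log2(0.2735) - 0.7265*log2(0.7265) = 0.511551 + 0.334891 = 0.8464. C = 1 - H(p) = 1 - 0.8464 = 0.1536

0.1536 bits


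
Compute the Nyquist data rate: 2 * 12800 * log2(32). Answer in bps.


Rate = 2 * B * log2(M) = 2 * 12800 * 5.0 = 128000.0

128000.0 bps


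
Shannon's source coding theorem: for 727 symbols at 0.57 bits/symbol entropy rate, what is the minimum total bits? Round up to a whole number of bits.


Minimum bits >= n * H = 727 * 0.57 = 414.39, rounded up to a whole number of bits = 415

415 bits


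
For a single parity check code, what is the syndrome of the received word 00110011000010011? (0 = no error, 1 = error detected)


Syndrome = XOR of all bits = 0 XOR 0 XOR 1 XOR 1 XOR 0 XOR 0 XOR 1 XOR 1 XOR 0 XOR 0 XOR 0 XOR 0 XOR 1 XOR 0 XOR 0 XOR 1 XOR 1 = 1

1


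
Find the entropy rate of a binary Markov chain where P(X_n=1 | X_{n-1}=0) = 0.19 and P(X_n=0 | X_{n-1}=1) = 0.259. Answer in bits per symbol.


Stationary distribution: pi_0 = p10/(p01+p10) = 0.5768, pi_1 = 0.4232. Entropy rate H' = pi_0*H(p01) + pi_1*H(p10) = 0.5768*0.7015 + 0.4232*0.8252 = 0.7538

0.7538 bits/symbol


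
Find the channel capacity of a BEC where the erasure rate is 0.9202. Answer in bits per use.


C = 1 - epsilon = 1 - 0.9202 = 0.0798

0.0798 bits


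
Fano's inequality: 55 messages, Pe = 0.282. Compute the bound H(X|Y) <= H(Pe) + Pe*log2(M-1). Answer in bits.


H(Pe) = -Pe*log2(Pe) - (1-Pe)*log2(1-Pe) = -0.282*log2(0.282) - 0.718*log2(0.718) = 0.514998 + 0.343164 = 0.8582. Pe*log2(M-1) = 0.282*log2(54) = 1.622878. Bound = H(Pe) + Pe*log2(M-1) = 0.514998 + 0.343164 + 1.622878 = 2.481

2.481 bits


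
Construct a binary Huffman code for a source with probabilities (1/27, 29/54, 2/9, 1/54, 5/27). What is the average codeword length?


Huffman construction (repeatedly merge the two least-probable nodes; each merge adds 1 bit to every symbol beneath it): 1/54 + 1/27 = 1/18; 1/18 + 5/27 = 13/54; 2/9 + 13/54 = 25/54; 25/54 + 29/54 = 1. Resulting codeword lengths (in the order the probabilities were given): (4, 1, 2, 4, 3). L_avg = sum(p_i * l_i) = 1/27*4 + 29/54*1 + 2/9*2 + 1/54*4 + 5/27*3 = 95/54 = 1.7593

1.7593 bits


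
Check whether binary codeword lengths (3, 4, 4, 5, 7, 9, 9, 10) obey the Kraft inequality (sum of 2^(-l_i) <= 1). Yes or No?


Kraft sum = sum(2^(-l_i)) = 0.2939, need <= 1. Result: satisfied (a binary prefix-free code with these lengths exists)

Yes


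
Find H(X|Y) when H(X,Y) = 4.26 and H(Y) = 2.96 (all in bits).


H(X|Y) = H(X,Y) - H(Y) = 4.26 - 2.96 = 1.3

1.3 bits


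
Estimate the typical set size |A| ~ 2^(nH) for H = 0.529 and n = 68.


log2|A_typical| = nH = 68 * 0.529 = 35.972, so |A_typical| ~ 2^35.972 = 6.740e+10

6.740e+10


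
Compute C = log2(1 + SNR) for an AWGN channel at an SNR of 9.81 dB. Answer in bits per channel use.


SNR_linear = 10^(9.81/10) = 9.5719; C = log2(1 + SNR_linear) = log2(1 + 9.5719) = 3.4022

3.4022 bits/channel use


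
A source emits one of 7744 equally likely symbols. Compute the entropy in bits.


H = log2(n) = log2(7744) = 12.9189

12.9189 bits


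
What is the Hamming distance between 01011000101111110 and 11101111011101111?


Count differing positions: ^ . ^ ^ . ^ ^ ^ ^ ^ . . ^ . . . ^ = 10 differences

10


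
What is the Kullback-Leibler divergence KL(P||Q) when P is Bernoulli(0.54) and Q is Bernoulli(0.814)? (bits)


KL = p*log2(p/q) + (1-p)*log2((1-p)/(1-q)) = 0.54*log2(0.54/0.814) + 0.46*log2(0.46/0.186) = 0.2812

0.2812 bits


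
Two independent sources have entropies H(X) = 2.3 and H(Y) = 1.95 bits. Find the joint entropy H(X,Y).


For independent variables, H(X,Y) = H(X) + H(Y) = 2.3 + 1.95 = 4.25

4.25 bits


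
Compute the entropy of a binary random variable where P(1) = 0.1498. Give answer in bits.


H = -p*log2(p) - (1-p)*log2(1-p). -0.1498*log2(0.1498) = 0.410286; -0.8502*log2(0.8502) = 0.199054. H = 0.410286 + 0.199054 = 0.6093

0.6093 bits


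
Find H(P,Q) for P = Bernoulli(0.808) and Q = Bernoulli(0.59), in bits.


H(P,Q) = -p*log2(q) - (1-p)*log2(1-q). -0.808*log2(0.59) = 0.615060; -0.192*log2(0.41) = 0.246970. H(P,Q) = 0.615060 + 0.246970 = 0.862

0.862 bits


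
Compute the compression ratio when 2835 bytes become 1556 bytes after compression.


Ratio = original / compressed = 2835 / 1556 = 1.822

1.822


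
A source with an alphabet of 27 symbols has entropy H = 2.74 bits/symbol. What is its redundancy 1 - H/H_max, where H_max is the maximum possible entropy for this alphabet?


H_max = log2(K) = log2(27) = 4.7549 bits/symbol. Redundancy = 1 - H/H_max = 1 - 2.74/4.7549 = 1 - 0.5762 = 0.4238

0.4238


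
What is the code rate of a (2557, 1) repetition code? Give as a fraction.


Rate = k/n = 1/2557

1/2557


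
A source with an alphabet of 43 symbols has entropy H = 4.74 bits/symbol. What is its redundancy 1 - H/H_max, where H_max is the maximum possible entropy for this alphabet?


H_max = log2(K) = log2(43) = 5.4263 bits/symbol. Redundancy = 1 - H/H_max = 1 - 4.74/5.4263 = 1 - 0.8735 = 0.1265

0.1265


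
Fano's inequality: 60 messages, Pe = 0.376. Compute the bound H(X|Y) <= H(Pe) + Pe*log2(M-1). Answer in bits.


H(Pe) = -Pe*log2(Pe) - (1-Pe)*log2(1-Pe) = -0.376*log2(0.376) - 0.624*log2(0.624) = 0.530609 + 0.424558 = 0.9552. Pe*log2(M-1) = 0.376*log2(59) = 2.211874. Bound = H(Pe) + Pe*log2(M-1) = 0.530609 + 0.424558 + 2.211874 = 3.167

3.167 bits


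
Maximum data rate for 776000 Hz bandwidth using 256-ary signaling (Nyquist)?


Rate = 2 * B * log2(M) = 2 * 776000 * 8.0 = 12416000.0

12416000.0 bps


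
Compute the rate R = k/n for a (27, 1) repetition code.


Rate = k/n = 1/27

1/27


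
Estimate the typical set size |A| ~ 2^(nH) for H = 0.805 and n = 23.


log2|A_typical| = nH = 23 * 0.805 = 18.515, so |A_typical| ~ 2^18.515 = 3.746e+05

3.746e+05


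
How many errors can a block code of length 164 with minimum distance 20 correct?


Correction capability = floor((d-1)/2) = floor((20-1)/2) = 9

9 errors


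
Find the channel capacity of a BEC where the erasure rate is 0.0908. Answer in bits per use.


C = 1 - epsilon = 1 - 0.0908 = 0.9092

0.9092 bits


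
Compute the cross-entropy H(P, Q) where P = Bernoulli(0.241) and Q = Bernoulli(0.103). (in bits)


H(P,Q) = -p*log2(q) - (1-p)*log2(1-q). -0.241*log2(0.103) = 0.790307; -0.759*log2(0.897) = 0.119026. H(P,Q) = 0.790307 + 0.119026 = 0.9093

0.9093 bits


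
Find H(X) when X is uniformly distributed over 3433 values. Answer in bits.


H = log2(n) = log2(3433) = 11.7453

11.7453 bits


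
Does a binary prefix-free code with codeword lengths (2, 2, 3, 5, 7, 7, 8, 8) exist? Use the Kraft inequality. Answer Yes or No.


Kraft sum = sum(2^(-l_i)) = 0.6797, need <= 1. Result: satisfied (a binary prefix-free code with these lengths exists)

Yes


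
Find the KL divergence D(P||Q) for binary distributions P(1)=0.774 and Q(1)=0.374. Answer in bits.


KL = p*log2(p/q) + (1-p)*log2((1-p)/(1-q)) = 0.774*log2(0.774/0.374) + 0.226*log2(0.226/0.626) = 0.48

0.48 bits


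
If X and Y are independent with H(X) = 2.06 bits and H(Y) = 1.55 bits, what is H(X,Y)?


For independent variables, H(X,Y) = H(X) + H(Y) = 2.06 + 1.55 = 3.61

3.61 bits


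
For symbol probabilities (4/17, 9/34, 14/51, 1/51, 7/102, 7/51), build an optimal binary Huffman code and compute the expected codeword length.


Huffman construction (repeatedly merge the two least-probable nodes; each merge adds 1 bit to every symbol beneath it): 1/51 + 7/102 = 3/34; 3/34 + 7/51 = 23/102; 23/102 + 4/17 = 47/102; 9/34 + 14/51 = 55/102; 47/102 + 55/102 = 1. Resulting codeword lengths (in the order the probabilities were given): (2, 2, 2, 4, 4, 3). L_avg = sum(p_i * l_i) = 4/17*2 + 9/34*2 + 14/51*2 + 1/51*4 + 7/102*4 + 7/51*3 = 118/51 = 2.3137

2.3137 bits


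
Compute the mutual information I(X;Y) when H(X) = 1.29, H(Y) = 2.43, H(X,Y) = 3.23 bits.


I(X;Y) = H(X) + H(Y) - H(X,Y) = 1.29 + 2.43 - 3.23 = 0.49

0.49 bits


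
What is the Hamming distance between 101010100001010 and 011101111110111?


Count differing positions: ^ ^ . ^ ^ ^ . ^ ^ ^ ^ ^ ^ . ^ = 12 differences

12


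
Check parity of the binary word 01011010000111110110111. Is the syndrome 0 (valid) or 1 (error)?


Syndrome = XOR of all bits = 0 XOR 1 XOR 0 XOR 1 XOR 1 XOR 0 XOR 1 XOR 0 XOR 0 XOR 0 XOR 0 XOR 1 XOR 1 XOR 1 XOR 1 XOR 1 XOR 0 XOR 1 XOR 1 XOR 0 XOR 1 XOR 1 XOR 1 = 0

0


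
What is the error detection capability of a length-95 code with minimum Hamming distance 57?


Detection capability = d_min - 1 = 57 - 1 = 56

56 errors


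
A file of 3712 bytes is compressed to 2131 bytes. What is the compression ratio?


Ratio = original / compressed = 3712 / 2131 = 1.7419

1.7419


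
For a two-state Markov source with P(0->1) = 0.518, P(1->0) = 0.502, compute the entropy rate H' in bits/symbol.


Stationary distribution: pi_0 = p10/(p01+p10) = 0.4922, pi_1 = 0.5078. Entropy rate H' = pi_0*H(p01) + pi_1*H(p10) = 0.4922*0.9991 + 0.5078*1.0 = 0.9995

0.9995 bits/symbol


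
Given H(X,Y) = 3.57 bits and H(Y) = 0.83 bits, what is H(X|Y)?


H(X|Y) = H(X,Y) - H(Y) = 3.57 - 0.83 = 2.74

2.74 bits


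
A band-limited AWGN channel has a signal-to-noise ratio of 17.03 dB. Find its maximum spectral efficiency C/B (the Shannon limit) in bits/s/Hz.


SNR_linear = 10^(17.03/10) = 50.4661; C/B = log2(1 + SNR_linear) = log2(1 + 50.4661) = 5.6856

5.6856 bits/s/Hz


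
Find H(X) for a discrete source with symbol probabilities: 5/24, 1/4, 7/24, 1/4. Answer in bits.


H = -sum(p_i * log2(p_i)). Terms: -(5/24)*log2(5/24) = 0.471466; -(1/4)*log2(1/4) = 0.500000; -(7/24)*log2(7/24) = 0.518469; -(1/4)*log2(1/4) = 0.500000. H = 0.471466 + 0.500000 + 0.518469 + 0.500000 = 1.9899

1.9899 bits


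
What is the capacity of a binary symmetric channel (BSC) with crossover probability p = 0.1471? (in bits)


H(p) = -p*log2(p) - (1-p)*log2(1-p) = -0.1471*log2(0.1471) - 0.8529*log2(0.8529) = 0.406751 + 0.195784 = 0.6025. C = 1 - H(p) = 1 - 0.6025 = 0.3975

0.3975 bits


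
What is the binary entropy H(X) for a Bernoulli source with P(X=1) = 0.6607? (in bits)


H = -p*log2(p) - (1-p)*log2(1-p). -0.6607*log2(0.6607) = 0.395054; -0.3393*log2(0.3393) = 0.529093. H = 0.395054 + 0.529093 = 0.9241

0.9241 bits


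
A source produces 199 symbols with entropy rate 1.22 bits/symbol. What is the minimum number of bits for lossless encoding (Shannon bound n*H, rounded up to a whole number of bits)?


Minimum bits >= n * H = 199 * 1.22 = 242.78, rounded up to a whole number of bits = 243

243 bits


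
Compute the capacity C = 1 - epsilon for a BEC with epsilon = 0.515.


C = 1 - epsilon = 1 - 0.515 = 0.485

0.485 bits


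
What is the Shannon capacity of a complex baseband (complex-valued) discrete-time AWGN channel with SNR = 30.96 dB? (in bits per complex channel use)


SNR_linear = 10^(30.96/10) = 1247.3835; C = log2(1 + SNR_linear) = log2(1 + 1247.3835) = 10.2858

10.2858 bits/channel use


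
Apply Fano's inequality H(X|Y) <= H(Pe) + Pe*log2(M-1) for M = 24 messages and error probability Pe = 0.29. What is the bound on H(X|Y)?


H(Pe) = -Pe*log2(Pe) - (1-Pe)*log2(1-Pe) = -0.29*log2(0.29) - 0.71*log2(0.71) = 0.517904 + 0.350817 = 0.8687. Pe*log2(M-1) = 0.29*log2(23) = 1.311833. Bound = H(Pe) + Pe*log2(M-1) = 0.517904 + 0.350817 + 1.311833 = 2.1806

2.1806 bits


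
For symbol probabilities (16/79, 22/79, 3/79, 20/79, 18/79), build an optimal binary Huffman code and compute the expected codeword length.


Huffman construction (repeatedly merge the two least-probable nodes; each merge adds 1 bit to every symbol beneath it): 3/79 + 16/79 = 19/79; 18/79 + 19/79 = 37/79; 20/79 + 22/79 = 42/79; 37/79 + 42/79 = 1. Resulting codeword lengths (in the order the probabilities were given): (3, 2, 3, 2, 2). L_avg = sum(p_i * l_i) = 16/79*3 + 22/79*2 + 3/79*3 + 20/79*2 + 18/79*2 = 177/79 = 2.2405

2.2405 bits


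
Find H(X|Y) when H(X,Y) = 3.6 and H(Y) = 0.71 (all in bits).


H(X|Y) = H(X,Y) - H(Y) = 3.6 - 0.71 = 2.89

2.89 bits


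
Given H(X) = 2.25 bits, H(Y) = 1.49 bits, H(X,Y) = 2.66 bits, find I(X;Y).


I(X;Y) = H(X) + H(Y) - H(X,Y) = 2.25 + 1.49 - 2.66 = 1.08

1.08 bits


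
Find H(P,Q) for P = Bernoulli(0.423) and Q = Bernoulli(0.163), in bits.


H(P,Q) = -p*log2(q) - (1-p)*log2(1-q). -0.423*log2(0.163) = 1.107015; -0.577*log2(0.837) = 0.148116. H(P,Q) = 1.107015 + 0.148116 = 1.2551

1.2551 bits


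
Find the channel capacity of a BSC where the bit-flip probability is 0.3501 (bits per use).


H(p) = -p*log2(p) - (1-p)*log2(1-p) = -0.3501*log2(0.3501) - 0.6499*log2(0.6499) = 0.530108 + 0.404050 = 0.9342. C = 1 - H(p) = 1 - 0.9342 = 0.0658

0.0658 bits


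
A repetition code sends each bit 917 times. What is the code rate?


Rate = k/n = 1/917

1/917


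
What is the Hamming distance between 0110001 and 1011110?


Count differing positions: ^ ^ . ^ ^ ^ ^ = 6 differences

6


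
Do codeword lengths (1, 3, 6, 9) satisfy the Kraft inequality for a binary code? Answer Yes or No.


Kraft sum = sum(2^(-l_i)) = 0.6426, need <= 1. Result: satisfied (a binary prefix-free code with these lengths exists)

Yes


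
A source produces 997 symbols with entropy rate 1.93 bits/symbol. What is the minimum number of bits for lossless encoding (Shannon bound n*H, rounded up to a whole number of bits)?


Minimum bits >= n * H = 997 * 1.93 = 1924.21, rounded up to a whole number of bits = 1925

1925 bits


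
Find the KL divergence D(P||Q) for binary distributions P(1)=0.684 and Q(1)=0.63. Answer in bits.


KL = p*log2(p/q) + (1-p)*log2((1-p)/(1-q)) = 0.684*log2(0.684/0.63) + 0.316*log2(0.316/0.37) = 0.0092

0.0092 bits


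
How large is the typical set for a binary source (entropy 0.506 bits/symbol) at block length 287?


log2|A_typical| = nH = 287 * 0.506 = 145.222, so |A_typical| ~ 2^145.222 = 5.202e+43

5.202e+43


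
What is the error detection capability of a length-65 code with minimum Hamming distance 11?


Detection capability = d_min - 1 = 11 - 1 = 10

10 errors


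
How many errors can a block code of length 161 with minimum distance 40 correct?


Correction capability = floor((d-1)/2) = floor((40-1)/2) = 19

19 errors


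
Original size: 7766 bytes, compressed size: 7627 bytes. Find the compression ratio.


Ratio = original / compressed = 7766 / 7627 = 1.0182

1.0182


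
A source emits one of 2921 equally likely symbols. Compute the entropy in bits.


H = log2(n) = log2(2921) = 11.5122

11.5122 bits


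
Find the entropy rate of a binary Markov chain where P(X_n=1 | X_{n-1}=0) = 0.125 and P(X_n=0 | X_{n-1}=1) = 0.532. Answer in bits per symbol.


Stationary distribution: pi_0 = p10/(p01+p10) = 0.8097, pi_1 = 0.1903. Entropy rate H' = pi_0*H(p01) + pi_1*H(p10) = 0.8097*0.5436 + 0.1903*0.997 = 0.6298

0.6298 bits/symbol


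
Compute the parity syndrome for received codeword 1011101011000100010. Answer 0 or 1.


Syndrome = XOR of all bits = 1 XOR 0 XOR 1 XOR 1 XOR 1 XOR 0 XOR 1 XOR 0 XOR 1 XOR 1 XOR 0 XOR 0 XOR 0 XOR 1 XOR 0 XOR 0 XOR 0 XOR 1 XOR 0 = 1

1


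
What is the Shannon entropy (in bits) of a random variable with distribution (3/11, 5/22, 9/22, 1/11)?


H = -sum(p_i * log2(p_i)). Terms: -(3/11)*log2(3/11) = 0.511219; -(5/22)*log2(5/22) = 0.485796; -(9/22)*log2(9/22) = 0.527525; -(1/11)*log2(1/11) = 0.314494. H = 0.511219 + 0.485796 + 0.527525 + 0.314494 = 1.839

1.839 bits


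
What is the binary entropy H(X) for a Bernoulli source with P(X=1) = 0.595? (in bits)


H = -p*log2(p) - (1-p)*log2(1-p). -0.595*log2(0.595) = 0.445678; -0.405*log2(0.405) = 0.528123. H = 0.445678 + 0.528123 = 0.9738

0.9738 bits


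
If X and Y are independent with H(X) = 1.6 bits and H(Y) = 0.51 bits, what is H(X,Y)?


For independent variables, H(X,Y) = H(X) + H(Y) = 1.6 + 0.51 = 2.11

2.11 bits


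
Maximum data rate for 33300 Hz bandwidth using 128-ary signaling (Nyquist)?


Rate = 2 * B * log2(M) = 2 * 33300 * 7.0 = 466200.0

466200.0 bps


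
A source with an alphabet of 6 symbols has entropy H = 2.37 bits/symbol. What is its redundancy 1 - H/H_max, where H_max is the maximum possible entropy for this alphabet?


H_max = log2(K) = log2(6) = 2.585 bits/symbol. Redundancy = 1 - H/H_max = 1 - 2.37/2.585 = 1 - 0.9168 = 0.0832

0.0832


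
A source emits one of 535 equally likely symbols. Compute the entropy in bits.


H = log2(n) = log2(535) = 9.0634

9.0634 bits


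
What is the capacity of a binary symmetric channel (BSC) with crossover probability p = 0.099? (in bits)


H(p) = -p*log2(p) - (1-p)*log2(1-p) = -0.099*log2(0.099) - 0.901*log2(0.901) = 0.330306 + 0.135511 = 0.4658. C = 1 - H(p) = 1 - 0.4658 = 0.5342

0.5342 bits
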